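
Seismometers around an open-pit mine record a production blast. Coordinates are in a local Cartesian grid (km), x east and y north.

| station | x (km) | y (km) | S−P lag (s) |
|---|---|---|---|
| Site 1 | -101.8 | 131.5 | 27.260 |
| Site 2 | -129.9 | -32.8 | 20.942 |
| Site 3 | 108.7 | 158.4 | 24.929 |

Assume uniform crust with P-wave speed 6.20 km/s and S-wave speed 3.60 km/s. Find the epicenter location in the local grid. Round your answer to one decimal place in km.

Distance from S−P lag: d = Δt · v_P v_S / (v_P − v_S) = Δt · (6.20·3.60)/(6.20−3.60) ≈ 8.5846·Δt.
So d_Site 1 = 234.02, d_Site 2 = 179.78, d_Site 3 = 214.01 km.
Circle about each station: (x + 101.8)² + (y − 131.5)² = 234.02²; (x + 129.9)² + (y + 32.8)² = 179.78²; (x − 108.7)² + (y − 158.4)² = 214.01².
Subtracting the Site 1 equation from the Site 2 and Site 3 equations removes the quadratic terms:
-56.2 x − 328.6 y = 12738.87
421.0 x + 53.8 y = 18215.84
Solving the 2×2 system: x ≈ 49.3, y ≈ -47.2 km.

x ≈ 49.3 km, y ≈ -47.2 km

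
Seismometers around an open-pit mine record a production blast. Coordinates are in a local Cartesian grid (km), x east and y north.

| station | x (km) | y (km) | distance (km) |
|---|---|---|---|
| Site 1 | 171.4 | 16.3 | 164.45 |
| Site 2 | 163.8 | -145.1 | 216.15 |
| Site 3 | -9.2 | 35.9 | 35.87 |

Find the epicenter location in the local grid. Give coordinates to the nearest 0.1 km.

Circle about each station: (x − 171.4)² + (y − 16.3)² = 164.45²; (x − 163.8)² + (y + 145.1)² = 216.15²; (x + 9.2)² + (y − 35.9)² = 35.87².
Subtracting pairs of circle equations eliminates x²+y² and gives linear equations (the radical axes):
-15.2 x − 322.8 y = -1436.22
-361.2 x + 39.2 y = -2513.05
Solving the 2×2 system: x ≈ 7.4, y ≈ 4.1 km.
Check against Site 1 (with the unrounded x, y): √((x − 171.4)²+(y − 16.3)²) = 164.45 ≈ 164.45 km. ✓

(7.4, 4.1)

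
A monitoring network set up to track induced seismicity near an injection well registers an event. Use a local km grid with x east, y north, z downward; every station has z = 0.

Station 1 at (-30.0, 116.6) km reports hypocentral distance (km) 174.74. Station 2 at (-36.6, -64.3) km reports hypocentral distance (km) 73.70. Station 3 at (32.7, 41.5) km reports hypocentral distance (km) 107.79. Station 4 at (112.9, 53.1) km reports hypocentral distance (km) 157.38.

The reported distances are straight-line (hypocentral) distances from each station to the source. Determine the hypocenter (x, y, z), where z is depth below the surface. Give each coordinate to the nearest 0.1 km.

Each station gives a sphere (x−x_i)² + (y−y_i)² + z² = d_i² (stations at z=0).
Subtracting the Station 1 sphere from Station 2 and Station 3: z² cancels, leaving linear equations in x and y:
-13.2 x − 361.8 y = 16080.87
125.4 x − 150.2 y = 7211.36
Solving: x ≈ 4.091, y ≈ -44.596 km (keep extra digits for the depth step; rounded: 4.1, -44.6).
Then from the Station 1 sphere: z² = 174.74² − (x + 30.0)² − (y − 116.6)² with x = 4.091, y = -44.596, so z ≈ 58.204 ≈ 58.2 km.
Check against Station 4 (with the unrounded solution): distance 157.39 ≈ 157.38 km. ✓

x ≈ 4.1 km, y ≈ -44.6 km, depth ≈ 58.2 km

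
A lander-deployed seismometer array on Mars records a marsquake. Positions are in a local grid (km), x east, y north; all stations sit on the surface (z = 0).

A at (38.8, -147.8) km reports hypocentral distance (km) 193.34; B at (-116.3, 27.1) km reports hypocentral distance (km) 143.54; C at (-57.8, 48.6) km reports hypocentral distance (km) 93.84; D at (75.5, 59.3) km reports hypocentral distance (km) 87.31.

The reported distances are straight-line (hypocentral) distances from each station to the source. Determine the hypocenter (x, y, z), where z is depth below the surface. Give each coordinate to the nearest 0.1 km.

x ≈ 14.8 km, y ≈ 35.1 km, depth ≈ 57.9 km

Each station gives a sphere (x−x_i)² + (y−y_i)² + z² = d_i² (stations at z=0).
Subtracting the A sphere from B and C: z² cancels, leaving linear equations in x and y:
-310.2 x + 349.8 y = 7686.44
-193.2 x + 392.8 y = 10926.93
Solving: x ≈ 14.798, y ≈ 35.096 km (keep extra digits for the depth step; rounded: 14.8, 35.1).
Then from the A sphere: z² = 193.34² − (x − 38.8)² − (y + 147.8)² with x = 14.798, y = 35.096, so z ≈ 57.908 ≈ 57.9 km.
Check against D (with the unrounded solution): distance 87.31 ≈ 87.31 km. ✓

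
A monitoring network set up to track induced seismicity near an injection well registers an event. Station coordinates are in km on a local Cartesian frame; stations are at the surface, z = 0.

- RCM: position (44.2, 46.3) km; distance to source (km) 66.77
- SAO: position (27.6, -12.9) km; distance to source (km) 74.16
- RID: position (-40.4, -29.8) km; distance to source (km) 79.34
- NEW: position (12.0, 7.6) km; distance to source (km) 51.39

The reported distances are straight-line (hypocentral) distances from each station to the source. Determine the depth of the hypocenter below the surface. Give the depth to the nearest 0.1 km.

Each station gives a sphere (x−x_i)² + (y−y_i)² + z² = d_i² (stations at z=0).
Subtracting the RCM sphere from SAO and RID: z² cancels, leaving linear equations in x and y:
-33.2 x − 118.4 y = -4210.63
-169.2 x − 152.2 y = -3413.73
Solving: x ≈ -15.799, y ≈ 39.993 km (keep extra digits for the depth step; rounded: -15.8, 40.0).
Then from the RCM sphere: z² = 66.77² − (x − 44.2)² − (y − 46.3)² with x = -15.799, y = 39.993, so z ≈ 28.611 ≈ 28.6 km.
Check against NEW (with the unrounded solution): distance 51.39 ≈ 51.39 km. ✓

28.6 km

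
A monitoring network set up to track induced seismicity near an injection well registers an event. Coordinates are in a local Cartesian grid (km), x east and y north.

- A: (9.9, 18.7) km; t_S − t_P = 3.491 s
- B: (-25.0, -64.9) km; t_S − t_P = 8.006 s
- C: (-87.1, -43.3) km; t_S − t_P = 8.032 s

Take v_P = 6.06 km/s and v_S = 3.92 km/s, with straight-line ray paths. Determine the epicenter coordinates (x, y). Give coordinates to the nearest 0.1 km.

(-28.5, 23.9)

Distance from S−P lag: d = Δt · v_P v_S / (v_P − v_S) = Δt · (6.06·3.92)/(6.06−3.92) ≈ 11.1006·Δt.
So d_A = 38.75, d_B = 88.87, d_C = 89.16 km.
Circle about each station: (x − 9.9)² + (y − 18.7)² = 38.75²; (x + 25.0)² + (y + 64.9)² = 88.87²; (x + 87.1)² + (y + 43.3)² = 89.16².
Subtracting pairs of circle equations eliminates x²+y² and gives linear equations (the radical axes):
-69.8 x − 167.2 y = -2007.00
-194.0 x − 124.0 y = 2565.66
Solving the 2×2 system: x ≈ -28.5, y ≈ 23.9 km.
Check against A (with the unrounded x, y): √((x − 9.9)²+(y − 18.7)²) = 38.75 ≈ 38.75 km. ✓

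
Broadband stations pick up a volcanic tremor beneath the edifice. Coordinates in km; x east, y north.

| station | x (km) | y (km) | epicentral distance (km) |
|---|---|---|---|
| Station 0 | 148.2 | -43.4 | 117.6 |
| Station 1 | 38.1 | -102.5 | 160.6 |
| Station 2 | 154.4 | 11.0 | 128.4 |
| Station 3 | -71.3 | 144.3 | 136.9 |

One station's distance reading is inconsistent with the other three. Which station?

Station 0

Solve using three stations at a time. Using Station 1, Station 2, Station 3 (subtract circle equations pairwise → linear system) gives (x, y) ≈ (35.0, 58.0).
Distances from that point to each station vs reported:
  Station 0: calculated 152.0 vs reported 117.6 → residual 34.4 km
  Station 1: calculated 160.6 vs reported 160.6 → residual 0.0 km
  Station 2: calculated 128.4 vs reported 128.4 → residual 0.0 km
  Station 3: calculated 136.9 vs reported 136.9 → residual 0.0 km
Station 1, Station 2, Station 3 are mutually consistent (residuals ≈ 0); Station 0 is off by 34.4 km.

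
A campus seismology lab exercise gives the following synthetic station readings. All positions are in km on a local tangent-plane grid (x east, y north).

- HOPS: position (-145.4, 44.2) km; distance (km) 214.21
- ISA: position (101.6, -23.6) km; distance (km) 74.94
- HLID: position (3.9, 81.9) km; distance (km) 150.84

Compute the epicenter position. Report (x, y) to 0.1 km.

Circle about each station: (x + 145.4)² + (y − 44.2)² = 214.21²; (x − 101.6)² + (y + 23.6)² = 74.94²; (x − 3.9)² + (y − 81.9)² = 150.84².
Subtracting the HOPS equation from the ISA and HLID equations removes the quadratic terms:
494.0 x − 135.6 y = 28054.64
298.6 x + 75.4 y = 6761.24
Solving the 2×2 system: x ≈ 39.0, y ≈ -64.8 km.

x ≈ 39.0 km, y ≈ -64.8 km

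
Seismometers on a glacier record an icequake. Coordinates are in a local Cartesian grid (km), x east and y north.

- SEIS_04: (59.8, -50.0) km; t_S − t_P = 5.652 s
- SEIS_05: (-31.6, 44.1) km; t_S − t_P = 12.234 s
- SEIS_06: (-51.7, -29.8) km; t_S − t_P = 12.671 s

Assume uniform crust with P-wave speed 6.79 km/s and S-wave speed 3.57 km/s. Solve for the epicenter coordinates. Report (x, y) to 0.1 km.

41.9 km east, -11.4 km north

Distance from S−P lag: d = Δt · v_P v_S / (v_P − v_S) = Δt · (6.79·3.57)/(6.79−3.57) ≈ 7.5280·Δt.
So d_SEIS_04 = 42.55, d_SEIS_05 = 92.10, d_SEIS_06 = 95.39 km.
Circle about each station: (x − 59.8)² + (y + 50.0)² = 42.55²; (x + 31.6)² + (y − 44.1)² = 92.10²; (x + 51.7)² + (y + 29.8)² = 95.39².
Subtracting the SEIS_04 equation from the SEIS_05 and SEIS_06 equations removes the quadratic terms:
-182.8 x + 188.2 y = -9804.58
-223.0 x + 40.4 y = -9803.86
Solving the 2×2 system: x ≈ 41.9, y ≈ -11.4 km.
Check against SEIS_04 (with the unrounded x, y): √((x − 59.8)²+(y + 50.0)²) = 42.55 ≈ 42.55 km. ✓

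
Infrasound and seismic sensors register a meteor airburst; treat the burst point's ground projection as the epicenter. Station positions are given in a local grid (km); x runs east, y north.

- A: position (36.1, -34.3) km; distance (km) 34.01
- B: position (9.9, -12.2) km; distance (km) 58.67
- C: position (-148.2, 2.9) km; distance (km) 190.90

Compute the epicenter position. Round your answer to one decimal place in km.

Circle about each station: (x − 36.1)² + (y + 34.3)² = 34.01²; (x − 9.9)² + (y + 12.2)² = 58.67²; (x + 148.2)² + (y − 2.9)² = 190.90².
Subtracting pairs of circle equations eliminates x²+y² and gives linear equations (the radical axes):
-52.4 x + 44.2 y = -4518.34
-368.6 x + 74.4 y = -15794.18
Solving the 2×2 system: x ≈ 29.2, y ≈ -67.6 km.
Check against A (with the unrounded x, y): √((x − 36.1)²+(y + 34.3)²) = 34.01 ≈ 34.01 km. ✓

(29.2, -67.6)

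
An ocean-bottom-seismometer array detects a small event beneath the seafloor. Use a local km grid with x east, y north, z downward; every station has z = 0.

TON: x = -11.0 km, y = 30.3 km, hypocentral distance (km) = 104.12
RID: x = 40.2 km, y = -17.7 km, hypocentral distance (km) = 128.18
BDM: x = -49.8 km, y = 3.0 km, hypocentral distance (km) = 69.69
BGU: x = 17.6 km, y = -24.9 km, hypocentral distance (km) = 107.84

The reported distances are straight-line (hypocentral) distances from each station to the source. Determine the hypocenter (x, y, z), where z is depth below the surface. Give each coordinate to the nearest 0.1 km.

Each station gives a sphere (x−x_i)² + (y−y_i)² + z² = d_i² (stations at z=0).
Subtracting the TON sphere from RID and BDM: z² cancels, leaving linear equations in x and y:
102.4 x − 96.0 y = -4698.90
-77.6 x − 54.6 y = 7434.23
Solving: x ≈ -74.402, y ≈ -30.415 km (keep extra digits for the depth step; rounded: -74.4, -30.4).
Then from the TON sphere: z² = 104.12² − (x + 11.0)² − (y − 30.3)² with x = -74.402, y = -30.415, so z ≈ 55.990 ≈ 56.0 km.
Check against BGU (with the unrounded solution): distance 107.84 ≈ 107.84 km. ✓

(-74.4, -30.4, 56.0)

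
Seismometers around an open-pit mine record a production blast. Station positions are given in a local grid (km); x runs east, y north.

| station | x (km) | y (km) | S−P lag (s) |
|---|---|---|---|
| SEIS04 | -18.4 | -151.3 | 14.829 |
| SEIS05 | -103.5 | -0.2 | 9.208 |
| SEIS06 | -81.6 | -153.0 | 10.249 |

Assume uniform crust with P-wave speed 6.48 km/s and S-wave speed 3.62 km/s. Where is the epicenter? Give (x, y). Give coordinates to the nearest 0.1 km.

Distance from S−P lag: d = Δt · v_P v_S / (v_P − v_S) = Δt · (6.48·3.62)/(6.48−3.62) ≈ 8.2020·Δt.
So d_SEIS04 = 121.63, d_SEIS05 = 75.52, d_SEIS06 = 84.06 km.
Circle about each station: (x + 18.4)² + (y + 151.3)² = 121.63²; (x + 103.5)² + (y + 0.2)² = 75.52²; (x + 81.6)² + (y + 153.0)² = 84.06².
Subtracting the SEIS04 equation from the SEIS05 and SEIS06 equations removes the quadratic terms:
-170.2 x + 302.2 y = -3427.37
-126.4 x − 3.4 y = 14565.08
Solving the 2×2 system: x ≈ -113.2, y ≈ -75.1 km.
Check against SEIS04 (with the unrounded x, y): √((x + 18.4)²+(y + 151.3)²) = 121.64 ≈ 121.63 km. ✓

(-113.2, -75.1)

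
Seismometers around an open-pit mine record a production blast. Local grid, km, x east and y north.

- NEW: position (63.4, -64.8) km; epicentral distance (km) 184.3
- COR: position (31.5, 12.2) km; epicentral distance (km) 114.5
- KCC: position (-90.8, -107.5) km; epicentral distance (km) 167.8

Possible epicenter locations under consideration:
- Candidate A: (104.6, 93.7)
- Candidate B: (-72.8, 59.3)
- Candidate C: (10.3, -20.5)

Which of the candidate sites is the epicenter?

Candidate B

For each candidate, compare |candidate − station| to the reported distance:
Candidate A: residuals NEW 20.5, COR 5.0, KCC 112.7 → max 112.7 km
Candidate B: residuals NEW 0.0, COR 0.1, KCC 0.0 → max 0.1 km
Candidate C: residuals NEW 115.1, COR 75.5, KCC 34.4 → max 115.1 km
Only Candidate B has all residuals ≈ 0.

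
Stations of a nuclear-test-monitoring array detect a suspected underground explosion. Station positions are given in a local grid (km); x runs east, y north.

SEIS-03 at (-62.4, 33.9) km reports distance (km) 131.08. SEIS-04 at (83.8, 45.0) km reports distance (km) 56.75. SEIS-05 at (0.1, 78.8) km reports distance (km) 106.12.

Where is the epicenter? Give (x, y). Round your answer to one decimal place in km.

Circle about each station: (x + 62.4)² + (y − 33.9)² = 131.08²; (x − 83.8)² + (y − 45.0)² = 56.75²; (x − 0.1)² + (y − 78.8)² = 106.12².
Subtracting the SEIS-03 equation from the SEIS-04 and SEIS-05 equations removes the quadratic terms:
292.4 x + 22.2 y = 17965.87
125.0 x + 89.8 y = 7086.99
Solving the 2×2 system: x ≈ 62.0, y ≈ -7.4 km.

(62.0, -7.4)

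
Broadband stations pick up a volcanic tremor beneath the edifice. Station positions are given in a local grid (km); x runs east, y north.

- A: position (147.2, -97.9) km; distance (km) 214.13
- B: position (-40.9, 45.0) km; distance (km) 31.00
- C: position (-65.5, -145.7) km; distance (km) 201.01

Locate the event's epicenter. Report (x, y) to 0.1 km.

-10.0 km east, 47.5 km north

Circle about each station: (x − 147.2)² + (y + 97.9)² = 214.13²; (x + 40.9)² + (y − 45.0)² = 31.00²; (x + 65.5)² + (y + 145.7)² = 201.01².
Subtracting the A equation from the B and C equations removes the quadratic terms:
-376.2 x + 285.8 y = 17336.22
-425.4 x − 95.6 y = -286.87
Solving the 2×2 system: x ≈ -10.0, y ≈ 47.5 km.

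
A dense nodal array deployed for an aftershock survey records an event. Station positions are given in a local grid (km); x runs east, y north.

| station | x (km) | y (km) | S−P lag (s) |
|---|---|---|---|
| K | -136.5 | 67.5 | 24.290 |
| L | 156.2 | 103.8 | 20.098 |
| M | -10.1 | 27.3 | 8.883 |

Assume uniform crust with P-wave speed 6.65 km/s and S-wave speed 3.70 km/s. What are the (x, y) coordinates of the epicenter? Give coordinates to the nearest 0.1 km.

(45.3, -21.9)

Distance from S−P lag: d = Δt · v_P v_S / (v_P − v_S) = Δt · (6.65·3.70)/(6.65−3.70) ≈ 8.3407·Δt.
So d_K = 202.60, d_L = 167.63, d_M = 74.09 km.
Circle about each station: (x + 136.5)² + (y − 67.5)² = 202.60²; (x − 156.2)² + (y − 103.8)² = 167.63²; (x + 10.1)² + (y − 27.3)² = 74.09².
Subtracting pairs of circle equations eliminates x²+y² and gives linear equations (the radical axes):
585.4 x + 72.6 y = 24931.32
252.8 x − 80.4 y = 13216.23
Solving the 2×2 system: x ≈ 45.3, y ≈ -21.9 km.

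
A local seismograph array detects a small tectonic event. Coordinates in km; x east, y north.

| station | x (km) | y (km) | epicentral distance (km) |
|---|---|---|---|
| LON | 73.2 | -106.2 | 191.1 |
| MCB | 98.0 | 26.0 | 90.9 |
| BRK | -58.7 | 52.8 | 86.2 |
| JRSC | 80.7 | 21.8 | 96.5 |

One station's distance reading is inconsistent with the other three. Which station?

Solve using three stations at a time. Using LON, MCB, BRK (subtract circle equations pairwise → linear system) gives (x, y) ≈ (23.7, 78.4).
Distances from that point to each station vs reported:
  LON: calculated 191.1 vs reported 191.1 → residual 0.0 km
  MCB: calculated 90.9 vs reported 90.9 → residual 0.0 km
  BRK: calculated 86.2 vs reported 86.2 → residual 0.0 km
  JRSC: calculated 80.3 vs reported 96.5 → residual 16.2 km
LON, MCB, BRK are mutually consistent (residuals ≈ 0); JRSC is off by 16.2 km.

JRSC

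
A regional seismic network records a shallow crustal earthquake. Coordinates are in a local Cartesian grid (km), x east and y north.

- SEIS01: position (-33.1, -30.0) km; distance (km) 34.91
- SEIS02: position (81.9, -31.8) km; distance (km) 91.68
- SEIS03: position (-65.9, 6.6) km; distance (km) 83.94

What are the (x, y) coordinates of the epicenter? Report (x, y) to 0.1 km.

-7.2 km east, -53.4 km north

Circle about each station: (x + 33.1)² + (y + 30.0)² = 34.91²; (x − 81.9)² + (y + 31.8)² = 91.68²; (x + 65.9)² + (y − 6.6)² = 83.94².
Subtracting pairs of circle equations eliminates x²+y² and gives linear equations (the radical axes):
230.0 x − 3.6 y = -1463.27
-65.6 x + 73.2 y = -3436.46
Solving the 2×2 system: x ≈ -7.2, y ≈ -53.4 km.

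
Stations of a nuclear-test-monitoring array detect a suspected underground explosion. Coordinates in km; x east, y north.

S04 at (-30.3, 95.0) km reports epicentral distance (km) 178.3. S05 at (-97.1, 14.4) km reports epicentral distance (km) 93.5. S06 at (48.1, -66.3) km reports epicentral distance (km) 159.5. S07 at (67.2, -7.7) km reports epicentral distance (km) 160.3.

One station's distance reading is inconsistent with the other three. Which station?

Solve using three stations at a time. Using S04, S05, S07 (subtract circle equations pairwise → linear system) gives (x, y) ≈ (-77.3, -77.0).
Distances from that point to each station vs reported:
  S04: calculated 178.3 vs reported 178.3 → residual 0.0 km
  S05: calculated 93.5 vs reported 93.5 → residual 0.0 km
  S06: calculated 125.9 vs reported 159.5 → residual 33.6 km
  S07: calculated 160.3 vs reported 160.3 → residual 0.0 km
S04, S05, S07 are mutually consistent (residuals ≈ 0); S06 is off by 33.6 km.

S06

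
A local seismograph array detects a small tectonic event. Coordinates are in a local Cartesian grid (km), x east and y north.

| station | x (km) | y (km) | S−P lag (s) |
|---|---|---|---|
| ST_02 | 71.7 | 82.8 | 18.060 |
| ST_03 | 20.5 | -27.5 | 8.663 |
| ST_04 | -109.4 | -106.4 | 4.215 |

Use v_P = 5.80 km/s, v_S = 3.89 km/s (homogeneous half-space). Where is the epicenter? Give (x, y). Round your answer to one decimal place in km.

Distance from S−P lag: d = Δt · v_P v_S / (v_P − v_S) = Δt · (5.80·3.89)/(5.80−3.89) ≈ 11.8126·Δt.
So d_ST_02 = 213.33, d_ST_03 = 102.33, d_ST_04 = 49.79 km.
Circle about each station: (x − 71.7)² + (y − 82.8)² = 213.33²; (x − 20.5)² + (y + 27.5)² = 102.33²; (x + 109.4)² + (y + 106.4)² = 49.79².
Subtracting pairs of circle equations eliminates x²+y² and gives linear equations (the radical axes):
-102.4 x − 220.6 y = 24218.03
-362.2 x − 378.4 y = 54323.23
Solving the 2×2 system: x ≈ -68.5, y ≈ -78.0 km.

(-68.5, -78.0)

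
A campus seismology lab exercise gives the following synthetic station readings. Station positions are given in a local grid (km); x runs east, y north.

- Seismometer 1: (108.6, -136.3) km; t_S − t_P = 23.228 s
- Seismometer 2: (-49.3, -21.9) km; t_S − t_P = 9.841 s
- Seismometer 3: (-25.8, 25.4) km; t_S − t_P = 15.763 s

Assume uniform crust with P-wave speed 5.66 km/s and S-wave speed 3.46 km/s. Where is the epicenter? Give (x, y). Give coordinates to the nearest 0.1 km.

(-94.4, -97.0)

Distance from S−P lag: d = Δt · v_P v_S / (v_P − v_S) = Δt · (5.66·3.46)/(5.66−3.46) ≈ 8.9016·Δt.
So d_Seismometer 1 = 206.77, d_Seismometer 2 = 87.60, d_Seismometer 3 = 140.32 km.
Circle about each station: (x − 108.6)² + (y + 136.3)² = 206.77²; (x + 49.3)² + (y + 21.9)² = 87.60²; (x + 25.8)² + (y − 25.4)² = 140.32².
Subtracting the Seismometer 1 equation from the Seismometer 2 and Seismometer 3 equations removes the quadratic terms:
-315.8 x + 228.8 y = 7618.52
-268.8 x + 323.4 y = -5996.72
Solving the 2×2 system: x ≈ -94.4, y ≈ -97.0 km.
Check against Seismometer 1 (with the unrounded x, y): √((x − 108.6)²+(y + 136.3)²) = 206.78 ≈ 206.77 km. ✓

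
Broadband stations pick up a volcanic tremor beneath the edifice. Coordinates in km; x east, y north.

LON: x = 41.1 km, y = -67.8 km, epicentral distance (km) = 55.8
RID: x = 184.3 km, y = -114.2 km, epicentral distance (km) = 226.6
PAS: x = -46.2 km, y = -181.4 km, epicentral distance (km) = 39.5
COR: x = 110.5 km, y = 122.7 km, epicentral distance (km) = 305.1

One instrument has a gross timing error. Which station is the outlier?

LON

Solve using three stations at a time. Using RID, PAS, COR (subtract circle equations pairwise → linear system) gives (x, y) ≈ (-40.5, -142.4).
Distances from that point to each station vs reported:
  LON: calculated 110.6 vs reported 55.8 → residual 54.8 km
  RID: calculated 226.6 vs reported 226.6 → residual 0.0 km
  PAS: calculated 39.4 vs reported 39.5 → residual 0.1 km
  COR: calculated 305.1 vs reported 305.1 → residual 0.0 km
RID, PAS, COR are mutually consistent (residuals ≈ 0); LON is off by 54.8 km.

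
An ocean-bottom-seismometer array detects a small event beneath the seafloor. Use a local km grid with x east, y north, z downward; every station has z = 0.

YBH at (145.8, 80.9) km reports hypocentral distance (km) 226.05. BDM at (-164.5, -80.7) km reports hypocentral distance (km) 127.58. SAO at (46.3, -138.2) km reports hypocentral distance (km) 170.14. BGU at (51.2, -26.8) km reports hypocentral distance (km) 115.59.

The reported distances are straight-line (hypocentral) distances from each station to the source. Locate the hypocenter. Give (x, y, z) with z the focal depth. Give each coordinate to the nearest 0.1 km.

Each station gives a sphere (x−x_i)² + (y−y_i)² + z² = d_i² (stations at z=0).
Subtracting the YBH sphere from BDM and SAO: z² cancels, leaving linear equations in x and y:
-620.6 x − 323.2 y = 40592.24
-199.0 x − 438.2 y = 15591.46
Solving: x ≈ -61.399, y ≈ -7.697 km (keep extra digits for the depth step; rounded: -61.4, -7.7).
Then from the YBH sphere: z² = 226.05² − (x − 145.8)² − (y − 80.9)² with x = -61.399, y = -7.697, so z ≈ 17.826 ≈ 17.8 km.

(-61.4, -7.7, 17.8)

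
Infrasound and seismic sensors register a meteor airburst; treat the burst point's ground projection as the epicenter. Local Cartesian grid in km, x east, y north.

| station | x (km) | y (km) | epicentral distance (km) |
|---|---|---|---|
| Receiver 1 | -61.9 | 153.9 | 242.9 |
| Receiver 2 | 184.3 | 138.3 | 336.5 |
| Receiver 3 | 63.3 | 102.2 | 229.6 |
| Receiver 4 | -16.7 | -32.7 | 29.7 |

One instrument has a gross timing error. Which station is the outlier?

Receiver 4

Solve using three stations at a time. Using Receiver 1, Receiver 2, Receiver 3 (subtract circle equations pairwise → linear system) gives (x, y) ≈ (-63.8, -89.0).
Distances from that point to each station vs reported:
  Receiver 1: calculated 242.9 vs reported 242.9 → residual 0.0 km
  Receiver 2: calculated 336.5 vs reported 336.5 → residual 0.0 km
  Receiver 3: calculated 229.6 vs reported 229.6 → residual 0.0 km
  Receiver 4: calculated 73.4 vs reported 29.7 → residual 43.7 km
Receiver 1, Receiver 2, Receiver 3 are mutually consistent (residuals ≈ 0); Receiver 4 is off by 43.7 km.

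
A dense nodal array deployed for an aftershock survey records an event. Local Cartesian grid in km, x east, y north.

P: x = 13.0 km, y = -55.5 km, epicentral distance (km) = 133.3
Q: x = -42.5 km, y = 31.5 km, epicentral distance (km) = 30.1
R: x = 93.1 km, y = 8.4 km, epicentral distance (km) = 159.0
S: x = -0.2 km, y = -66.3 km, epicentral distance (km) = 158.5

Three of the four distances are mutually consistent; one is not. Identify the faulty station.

S

Solve using three stations at a time. Using P, Q, R (subtract circle equations pairwise → linear system) gives (x, y) ≈ (-58.2, 57.2).
Distances from that point to each station vs reported:
  P: calculated 133.3 vs reported 133.3 → residual 0.0 km
  Q: calculated 30.1 vs reported 30.1 → residual 0.0 km
  R: calculated 159.0 vs reported 159.0 → residual 0.0 km
  S: calculated 136.4 vs reported 158.5 → residual 22.1 km
P, Q, R are mutually consistent (residuals ≈ 0); S is off by 22.1 km.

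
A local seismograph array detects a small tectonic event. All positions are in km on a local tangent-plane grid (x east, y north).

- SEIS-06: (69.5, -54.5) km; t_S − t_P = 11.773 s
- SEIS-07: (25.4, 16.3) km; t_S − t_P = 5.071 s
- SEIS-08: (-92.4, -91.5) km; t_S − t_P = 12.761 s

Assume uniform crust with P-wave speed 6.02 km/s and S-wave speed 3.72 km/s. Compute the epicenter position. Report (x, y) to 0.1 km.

(-23.8, 12.1)

Distance from S−P lag: d = Δt · v_P v_S / (v_P − v_S) = Δt · (6.02·3.72)/(6.02−3.72) ≈ 9.7367·Δt.
So d_SEIS-06 = 114.63, d_SEIS-07 = 49.37, d_SEIS-08 = 124.25 km.
Circle about each station: (x − 69.5)² + (y + 54.5)² = 114.63²; (x − 25.4)² + (y − 16.3)² = 49.37²; (x + 92.4)² + (y + 91.5)² = 124.25².
Subtracting pairs of circle equations eliminates x²+y² and gives linear equations (the radical axes):
-88.2 x + 141.6 y = 3812.99
-323.8 x − 74.0 y = 6811.48
Solving the 2×2 system: x ≈ -23.8, y ≈ 12.1 km.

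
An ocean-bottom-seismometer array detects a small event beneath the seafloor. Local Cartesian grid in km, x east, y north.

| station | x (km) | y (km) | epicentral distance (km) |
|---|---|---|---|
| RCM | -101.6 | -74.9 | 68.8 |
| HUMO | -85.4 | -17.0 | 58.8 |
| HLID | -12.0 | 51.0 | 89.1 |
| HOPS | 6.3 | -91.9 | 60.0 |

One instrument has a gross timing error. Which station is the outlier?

Solve using three stations at a time. Using RCM, HUMO, HOPS (subtract circle equations pairwise → linear system) gives (x, y) ≈ (-37.2, -50.7).
Distances from that point to each station vs reported:
  RCM: calculated 68.8 vs reported 68.8 → residual 0.0 km
  HUMO: calculated 58.8 vs reported 58.8 → residual 0.0 km
  HLID: calculated 104.8 vs reported 89.1 → residual 15.7 km
  HOPS: calculated 60.0 vs reported 60.0 → residual 0.0 km
RCM, HUMO, HOPS are mutually consistent (residuals ≈ 0); HLID is off by 15.7 km.

HLID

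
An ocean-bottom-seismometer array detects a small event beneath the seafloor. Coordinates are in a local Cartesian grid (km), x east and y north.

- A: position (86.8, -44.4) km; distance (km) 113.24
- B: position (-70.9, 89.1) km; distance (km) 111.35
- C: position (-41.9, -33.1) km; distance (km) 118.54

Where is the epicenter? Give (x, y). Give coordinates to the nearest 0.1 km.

(35.6, 56.6)

Circle about each station: (x − 86.8)² + (y + 44.4)² = 113.24²; (x + 70.9)² + (y − 89.1)² = 111.35²; (x + 41.9)² + (y + 33.1)² = 118.54².
Subtracting the A equation from the B and C equations removes the quadratic terms:
-315.4 x + 267.0 y = 3884.50
-257.4 x + 22.6 y = -7882.81
Solving the 2×2 system: x ≈ 35.6, y ≈ 56.6 km.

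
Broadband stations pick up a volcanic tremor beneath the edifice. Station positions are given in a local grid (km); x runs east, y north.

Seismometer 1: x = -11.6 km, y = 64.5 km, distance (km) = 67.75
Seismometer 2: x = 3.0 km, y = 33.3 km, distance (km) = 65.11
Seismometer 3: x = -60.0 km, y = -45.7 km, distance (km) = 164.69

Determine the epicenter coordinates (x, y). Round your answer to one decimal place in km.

(55.8, 71.4)

Circle about each station: (x + 11.6)² + (y − 64.5)² = 67.75²; (x − 3.0)² + (y − 33.3)² = 65.11²; (x + 60.0)² + (y + 45.7)² = 164.69².
Subtracting pairs of circle equations eliminates x²+y² and gives linear equations (the radical axes):
29.2 x − 62.4 y = -2826.17
-96.8 x − 220.4 y = -21139.05
Solving the 2×2 system: x ≈ 55.8, y ≈ 71.4 km.
Check against Seismometer 1 (with the unrounded x, y): √((x + 11.6)²+(y − 64.5)²) = 67.75 ≈ 67.75 km. ✓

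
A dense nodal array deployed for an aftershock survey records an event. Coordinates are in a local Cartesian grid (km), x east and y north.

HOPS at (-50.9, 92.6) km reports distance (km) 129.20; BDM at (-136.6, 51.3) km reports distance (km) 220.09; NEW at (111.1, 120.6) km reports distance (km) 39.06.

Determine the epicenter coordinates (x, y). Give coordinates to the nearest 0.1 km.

Circle about each station: (x + 50.9)² + (y − 92.6)² = 129.20²; (x + 136.6)² + (y − 51.3)² = 220.09²; (x − 111.1)² + (y − 120.6)² = 39.06².
Subtracting pairs of circle equations eliminates x²+y² and gives linear equations (the radical axes):
-171.4 x − 82.6 y = -21621.29
324.0 x + 56.0 y = 30888.96
Solving the 2×2 system: x ≈ 78.1, y ≈ 99.7 km.
Check against HOPS (with the unrounded x, y): √((x + 50.9)²+(y − 92.6)²) = 129.20 ≈ 129.20 km. ✓

x ≈ 78.1 km, y ≈ 99.7 km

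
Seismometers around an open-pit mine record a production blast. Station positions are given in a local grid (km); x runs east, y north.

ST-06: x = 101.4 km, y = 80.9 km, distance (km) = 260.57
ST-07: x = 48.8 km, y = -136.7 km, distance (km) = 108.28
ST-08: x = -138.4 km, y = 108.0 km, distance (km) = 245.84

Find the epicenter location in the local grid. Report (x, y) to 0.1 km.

x ≈ -58.8 km, y ≈ -124.6 km

Circle about each station: (x − 101.4)² + (y − 80.9)² = 260.57²; (x − 48.8)² + (y + 136.7)² = 108.28²; (x + 138.4)² + (y − 108.0)² = 245.84².
Subtracting the ST-06 equation from the ST-07 and ST-08 equations removes the quadratic terms:
-105.2 x − 435.2 y = 60413.73
-479.6 x + 54.2 y = 21451.21
Solving the 2×2 system: x ≈ -58.8, y ≈ -124.6 km.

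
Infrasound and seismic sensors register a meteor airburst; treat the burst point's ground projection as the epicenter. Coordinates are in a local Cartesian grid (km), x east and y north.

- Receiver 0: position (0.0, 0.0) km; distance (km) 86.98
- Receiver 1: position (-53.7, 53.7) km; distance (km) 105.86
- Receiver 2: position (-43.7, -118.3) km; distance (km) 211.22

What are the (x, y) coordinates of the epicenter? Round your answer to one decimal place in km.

Circle about each station: x² + y² = 86.98²; (x + 53.7)² + (y − 53.7)² = 105.86²; (x + 43.7)² + (y + 118.3)² = 211.22².
Subtracting the Receiver 0 equation from the Receiver 1 and Receiver 2 equations removes the quadratic terms:
-107.4 x + 107.4 y = 2126.56
-87.4 x − 236.6 y = -21143.79
Solving the 2×2 system: x ≈ 50.8, y ≈ 70.6 km.

(50.8, 70.6)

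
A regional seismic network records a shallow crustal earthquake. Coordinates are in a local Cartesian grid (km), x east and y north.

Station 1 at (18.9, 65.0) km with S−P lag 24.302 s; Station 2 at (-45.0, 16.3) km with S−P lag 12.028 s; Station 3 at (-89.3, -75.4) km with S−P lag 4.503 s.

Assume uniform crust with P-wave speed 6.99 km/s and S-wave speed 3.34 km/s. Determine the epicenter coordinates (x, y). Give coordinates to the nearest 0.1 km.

x ≈ -89.3 km, y ≈ -46.6 km

Distance from S−P lag: d = Δt · v_P v_S / (v_P − v_S) = Δt · (6.99·3.34)/(6.99−3.34) ≈ 6.3963·Δt.
So d_Station 1 = 155.44, d_Station 2 = 76.94, d_Station 3 = 28.80 km.
Circle about each station: (x − 18.9)² + (y − 65.0)² = 155.44²; (x + 45.0)² + (y − 16.3)² = 76.94²; (x + 89.3)² + (y + 75.4)² = 28.80².
Subtracting the Station 1 equation from the Station 2 and Station 3 equations removes the quadratic terms:
-127.8 x − 97.4 y = 15950.31
-216.4 x − 280.8 y = 32409.59
Solving the 2×2 system: x ≈ -89.3, y ≈ -46.6 km.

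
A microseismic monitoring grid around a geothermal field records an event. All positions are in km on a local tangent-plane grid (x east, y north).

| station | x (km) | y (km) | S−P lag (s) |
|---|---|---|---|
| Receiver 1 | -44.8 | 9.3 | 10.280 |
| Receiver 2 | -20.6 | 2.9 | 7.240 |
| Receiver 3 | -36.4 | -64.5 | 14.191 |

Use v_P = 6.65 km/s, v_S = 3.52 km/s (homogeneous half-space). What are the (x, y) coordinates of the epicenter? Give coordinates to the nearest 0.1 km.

(31.7, 16.9)

Distance from S−P lag: d = Δt · v_P v_S / (v_P − v_S) = Δt · (6.65·3.52)/(6.65−3.52) ≈ 7.4786·Δt.
So d_Receiver 1 = 76.88, d_Receiver 2 = 54.15, d_Receiver 3 = 106.13 km.
Circle about each station: (x + 44.8)² + (y − 9.3)² = 76.88²; (x + 20.6)² + (y − 2.9)² = 54.15²; (x + 36.4)² + (y + 64.5)² = 106.13².
Subtracting the Receiver 1 equation from the Receiver 2 and Receiver 3 equations removes the quadratic terms:
48.4 x − 12.8 y = 1317.55
16.8 x − 147.6 y = -1961.36
Solving the 2×2 system: x ≈ 31.7, y ≈ 16.9 km.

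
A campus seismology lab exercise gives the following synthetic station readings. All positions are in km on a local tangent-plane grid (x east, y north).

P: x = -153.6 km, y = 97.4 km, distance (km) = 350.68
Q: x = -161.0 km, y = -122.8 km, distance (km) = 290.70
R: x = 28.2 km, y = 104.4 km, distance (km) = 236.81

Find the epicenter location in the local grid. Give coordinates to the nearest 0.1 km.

(129.4, -109.7)

Circle about each station: (x + 153.6)² + (y − 97.4)² = 350.68²; (x + 161.0)² + (y + 122.8)² = 290.70²; (x − 28.2)² + (y − 104.4)² = 236.81².
Subtracting the P equation from the Q and R equations removes the quadratic terms:
-14.8 x − 440.4 y = 46391.09
363.6 x + 14.0 y = 45512.37
Solving the 2×2 system: x ≈ 129.4, y ≈ -109.7 km.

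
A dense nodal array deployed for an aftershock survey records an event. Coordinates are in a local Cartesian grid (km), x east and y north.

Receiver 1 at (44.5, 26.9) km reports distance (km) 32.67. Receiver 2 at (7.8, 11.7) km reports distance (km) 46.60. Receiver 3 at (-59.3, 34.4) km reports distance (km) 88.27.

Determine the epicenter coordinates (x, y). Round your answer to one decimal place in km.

Circle about each station: (x − 44.5)² + (y − 26.9)² = 32.67²; (x − 7.8)² + (y − 11.7)² = 46.60²; (x + 59.3)² + (y − 34.4)² = 88.27².
Subtracting pairs of circle equations eliminates x²+y² and gives linear equations (the radical axes):
-73.4 x − 30.4 y = -3610.36
-207.6 x + 15.0 y = -4728.27
Solving the 2×2 system: x ≈ 26.7, y ≈ 54.3 km.
Check against Receiver 1 (with the unrounded x, y): √((x − 44.5)²+(y − 26.9)²) = 32.67 ≈ 32.67 km. ✓

x ≈ 26.7 km, y ≈ 54.3 km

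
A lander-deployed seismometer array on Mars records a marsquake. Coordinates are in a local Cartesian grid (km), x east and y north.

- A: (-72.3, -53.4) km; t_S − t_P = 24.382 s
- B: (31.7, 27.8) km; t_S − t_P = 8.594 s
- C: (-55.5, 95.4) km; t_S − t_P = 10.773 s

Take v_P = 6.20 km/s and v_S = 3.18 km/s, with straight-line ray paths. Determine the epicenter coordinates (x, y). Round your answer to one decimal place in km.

13.3 km east, 80.8 km north

Distance from S−P lag: d = Δt · v_P v_S / (v_P − v_S) = Δt · (6.20·3.18)/(6.20−3.18) ≈ 6.5285·Δt.
So d_A = 159.18, d_B = 56.11, d_C = 70.33 km.
Circle about each station: (x + 72.3)² + (y + 53.4)² = 159.18²; (x − 31.7)² + (y − 27.8)² = 56.11²; (x + 55.5)² + (y − 95.4)² = 70.33².
Subtracting the A equation from the B and C equations removes the quadratic terms:
208.0 x + 162.4 y = 15888.82
33.6 x + 297.6 y = 24494.52
Solving the 2×2 system: x ≈ 13.3, y ≈ 80.8 km.
Check against A (with the unrounded x, y): √((x + 72.3)²+(y + 53.4)²) = 159.18 ≈ 159.18 km. ✓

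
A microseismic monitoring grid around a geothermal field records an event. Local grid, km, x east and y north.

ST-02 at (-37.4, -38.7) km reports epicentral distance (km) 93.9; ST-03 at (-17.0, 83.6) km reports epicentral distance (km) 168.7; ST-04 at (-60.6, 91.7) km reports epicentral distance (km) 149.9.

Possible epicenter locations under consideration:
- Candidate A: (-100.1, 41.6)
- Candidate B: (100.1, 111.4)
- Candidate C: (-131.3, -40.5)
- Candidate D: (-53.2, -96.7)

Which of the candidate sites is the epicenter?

For each candidate, compare |candidate − station| to the reported distance:
Candidate A: residuals ST-02 8.0, ST-03 75.6, ST-04 86.1 → max 86.1 km
Candidate B: residuals ST-02 109.7, ST-03 48.3, ST-04 12.0 → max 109.7 km
Candidate C: residuals ST-02 0.0, ST-03 0.0, ST-04 0.0 → max 0.0 km
Candidate D: residuals ST-02 33.8, ST-03 15.2, ST-04 38.6 → max 38.6 km
Only Candidate C has all residuals ≈ 0.

Candidate C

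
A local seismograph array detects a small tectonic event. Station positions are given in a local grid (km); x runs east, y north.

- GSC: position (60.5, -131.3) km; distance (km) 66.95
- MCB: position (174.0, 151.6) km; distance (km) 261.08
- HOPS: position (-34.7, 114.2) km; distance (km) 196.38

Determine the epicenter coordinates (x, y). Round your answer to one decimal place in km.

Circle about each station: (x − 60.5)² + (y + 131.3)² = 66.95²; (x − 174.0)² + (y − 151.6)² = 261.08²; (x + 34.7)² + (y − 114.2)² = 196.38².
Subtracting the GSC equation from the MCB and HOPS equations removes the quadratic terms:
227.0 x + 565.8 y = -31321.84
-190.4 x + 491.0 y = -40737.01
Solving the 2×2 system: x ≈ 35.0, y ≈ -69.4 km.
Check against GSC (with the unrounded x, y): √((x − 60.5)²+(y + 131.3)²) = 66.95 ≈ 66.95 km. ✓

(35.0, -69.4)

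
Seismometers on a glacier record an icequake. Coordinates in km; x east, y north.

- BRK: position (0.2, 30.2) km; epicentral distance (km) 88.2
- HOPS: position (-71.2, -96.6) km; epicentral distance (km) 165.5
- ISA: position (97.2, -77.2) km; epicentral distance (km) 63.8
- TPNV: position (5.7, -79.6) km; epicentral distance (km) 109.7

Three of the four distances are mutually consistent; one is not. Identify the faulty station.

Solve using three stations at a time. Using BRK, HOPS, ISA (subtract circle equations pairwise → linear system) gives (x, y) ≈ (74.3, -17.7).
Distances from that point to each station vs reported:
  BRK: calculated 88.2 vs reported 88.2 → residual 0.0 km
  HOPS: calculated 165.5 vs reported 165.5 → residual 0.0 km
  ISA: calculated 63.8 vs reported 63.8 → residual 0.0 km
  TPNV: calculated 92.4 vs reported 109.7 → residual 17.3 km
BRK, HOPS, ISA are mutually consistent (residuals ≈ 0); TPNV is off by 17.3 km.

TPNV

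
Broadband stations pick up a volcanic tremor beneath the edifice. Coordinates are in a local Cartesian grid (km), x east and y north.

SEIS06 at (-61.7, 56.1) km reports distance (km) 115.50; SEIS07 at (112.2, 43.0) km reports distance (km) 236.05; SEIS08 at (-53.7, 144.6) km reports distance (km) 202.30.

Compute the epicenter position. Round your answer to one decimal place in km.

-104.2 km east, -51.3 km north

Circle about each station: (x + 61.7)² + (y − 56.1)² = 115.50²; (x − 112.2)² + (y − 43.0)² = 236.05²; (x + 53.7)² + (y − 144.6)² = 202.30².
Subtracting the SEIS06 equation from the SEIS07 and SEIS08 equations removes the quadratic terms:
347.8 x − 26.2 y = -34895.61
16.0 x + 177.0 y = -10746.29
Solving the 2×2 system: x ≈ -104.2, y ≈ -51.3 km.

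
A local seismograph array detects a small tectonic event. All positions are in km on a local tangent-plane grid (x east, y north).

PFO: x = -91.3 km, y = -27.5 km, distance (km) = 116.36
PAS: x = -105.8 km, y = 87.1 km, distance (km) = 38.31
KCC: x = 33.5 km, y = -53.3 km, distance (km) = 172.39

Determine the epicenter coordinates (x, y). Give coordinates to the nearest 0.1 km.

x ≈ -67.5 km, y ≈ 86.4 km

Circle about each station: (x + 91.3)² + (y + 27.5)² = 116.36²; (x + 105.8)² + (y − 87.1)² = 38.31²; (x − 33.5)² + (y + 53.3)² = 172.39².
Subtracting the PFO equation from the PAS and KCC equations removes the quadratic terms:
-29.0 x + 229.2 y = 21760.10
249.6 x − 51.6 y = -21307.46
Solving the 2×2 system: x ≈ -67.5, y ≈ 86.4 km.
Check against PFO (with the unrounded x, y): √((x + 91.3)²+(y + 27.5)²) = 116.36 ≈ 116.36 km. ✓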